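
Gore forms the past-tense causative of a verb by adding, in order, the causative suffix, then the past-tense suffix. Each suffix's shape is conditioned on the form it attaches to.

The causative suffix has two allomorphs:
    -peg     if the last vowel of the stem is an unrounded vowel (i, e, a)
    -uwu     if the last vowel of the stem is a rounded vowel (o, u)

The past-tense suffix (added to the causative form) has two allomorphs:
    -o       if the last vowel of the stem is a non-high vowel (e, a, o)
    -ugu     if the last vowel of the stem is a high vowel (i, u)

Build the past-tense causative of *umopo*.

umopouwuugu

The last vowel of *umopo* is /o/, which is a rounded vowel, so the causative suffix is -uwu, giving *umopouwu*.
The causative form *umopouwu* — last vowel /u/ (a high vowel) → -ugu → *umopouwuugu*.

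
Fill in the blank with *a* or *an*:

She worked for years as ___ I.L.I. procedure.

The indefinite article is chosen by the initial *sound* of the following word, not its spelling.
The initialism *I.L.I.* is read letter by letter; the first letter, I, is pronounced /aɪ/, which begins with a vowel sound.
So the article is *an*: She worked for years as an I.L.I. procedure.

an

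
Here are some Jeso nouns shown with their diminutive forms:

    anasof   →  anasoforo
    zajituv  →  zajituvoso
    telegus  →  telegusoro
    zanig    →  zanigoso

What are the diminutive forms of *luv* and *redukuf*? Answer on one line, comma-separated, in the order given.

The pattern is voicing of the final consonant: -oro when the stem ends in a voiceless consonant (*anasof*, *telegus*); -oso when the stem ends in a voiced consonant (*zajituv*, *zanig*).
*luv*: final consonant = /v/, voiced → -oso → *luvoso*.
*redukuf* — final consonant /f/ (voiceless) → -oro → *redukuforo*.

luvoso, redukuforo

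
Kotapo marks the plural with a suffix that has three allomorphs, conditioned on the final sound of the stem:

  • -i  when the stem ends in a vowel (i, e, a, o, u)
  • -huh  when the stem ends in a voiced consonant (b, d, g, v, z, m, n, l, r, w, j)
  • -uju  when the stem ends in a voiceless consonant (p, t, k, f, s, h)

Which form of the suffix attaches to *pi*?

*pi* — final sound /i/ (a vowel) → -i.

-i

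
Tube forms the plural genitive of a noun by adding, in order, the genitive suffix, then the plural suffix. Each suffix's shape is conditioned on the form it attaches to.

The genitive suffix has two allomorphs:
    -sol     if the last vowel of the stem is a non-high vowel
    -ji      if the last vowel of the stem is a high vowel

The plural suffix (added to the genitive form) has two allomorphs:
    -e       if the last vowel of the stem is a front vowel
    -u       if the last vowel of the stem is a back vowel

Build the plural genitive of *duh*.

*duh* — last vowel /u/ (a high vowel) → -ji → *duhji*.
The last vowel of the genitive form *duhji* is /i/, which is a front vowel, so the plural suffix is -e, giving *duhjie*.

duhjie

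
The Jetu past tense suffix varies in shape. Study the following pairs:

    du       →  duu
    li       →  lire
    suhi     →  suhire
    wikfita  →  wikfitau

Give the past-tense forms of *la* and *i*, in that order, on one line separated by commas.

The alternation tracks the last vowel of the stem — -re when the last vowel of the stem is a front vowel (*li*, *suhi*); -u when the last vowel of the stem is a back vowel (*du*, *wikfita*).
Since the last vowel of *la* is /a/ (a back vowel), it takes -u, giving *lau*.
*i*: last vowel = /i/, a front vowel → -re → *ire*.

lau, ire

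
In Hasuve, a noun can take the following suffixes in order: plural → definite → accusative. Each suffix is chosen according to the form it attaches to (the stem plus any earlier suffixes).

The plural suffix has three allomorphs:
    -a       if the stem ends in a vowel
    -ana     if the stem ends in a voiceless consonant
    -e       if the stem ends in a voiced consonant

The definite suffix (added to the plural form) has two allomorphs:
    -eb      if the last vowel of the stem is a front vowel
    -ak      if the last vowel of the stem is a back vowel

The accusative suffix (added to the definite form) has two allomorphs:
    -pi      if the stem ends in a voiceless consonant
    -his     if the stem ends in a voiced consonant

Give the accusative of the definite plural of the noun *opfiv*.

opfiveebhis

Since the final sound of *opfiv* is /v/ (a voiced consonant), it takes -e, giving *opfive*.
The plural form *opfive* — last vowel /e/ (a front vowel) → -eb → *opfiveeb*.
The final consonant of the definite form *opfiveeb* is /b/, which is voiced, so the accusative suffix is -his, giving *opfiveebhis*.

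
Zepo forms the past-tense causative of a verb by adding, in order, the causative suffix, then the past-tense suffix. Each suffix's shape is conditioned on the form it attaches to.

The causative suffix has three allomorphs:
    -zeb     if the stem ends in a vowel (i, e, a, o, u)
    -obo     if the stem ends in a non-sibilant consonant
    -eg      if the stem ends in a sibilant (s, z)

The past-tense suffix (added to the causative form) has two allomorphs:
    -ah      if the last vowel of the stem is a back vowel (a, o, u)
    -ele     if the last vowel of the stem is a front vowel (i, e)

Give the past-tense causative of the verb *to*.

tozebele

The final sound of *to* is /o/, which is a vowel, so the causative suffix is -zeb, giving *tozeb*.
The last vowel of the causative form *tozeb* is /e/, which is a front vowel, so the past-tense suffix is -ele, giving *tozebele*.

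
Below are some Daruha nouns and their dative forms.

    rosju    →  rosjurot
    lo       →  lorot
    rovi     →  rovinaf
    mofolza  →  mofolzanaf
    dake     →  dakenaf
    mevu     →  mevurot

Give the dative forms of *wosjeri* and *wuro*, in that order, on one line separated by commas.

wosjerinaf, wurorot

Looking at the last vowel of each stem: -rot when the last vowel of the stem is a rounded vowel (*rosju*, *lo*, *mevu*); -naf when the last vowel of the stem is an unrounded vowel (*rovi*, *mofolza*, *dake*).
Since the last vowel of *wosjeri* is /i/ (an unrounded vowel), it takes -naf, giving *wosjerinaf*.
*wuro*: last vowel = /o/, a rounded vowel → -rot → *wurorot*.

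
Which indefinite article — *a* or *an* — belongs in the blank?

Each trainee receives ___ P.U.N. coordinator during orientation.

a

The indefinite article is chosen by the initial *sound* of the following word, not its spelling.
The initialism *P.U.N.* is read letter by letter; the first letter, P, is pronounced /piː/, which begins with a consonant sound.
So the article is *a*: Each trainee receives a P.U.N. coordinator during orientation.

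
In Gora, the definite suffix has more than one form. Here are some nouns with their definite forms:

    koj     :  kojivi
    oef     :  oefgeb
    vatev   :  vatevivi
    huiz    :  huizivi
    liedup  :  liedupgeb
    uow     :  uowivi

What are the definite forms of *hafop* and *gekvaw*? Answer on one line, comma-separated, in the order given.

The suffix is conditioned by the final consonant: -geb when the stem ends in a voiceless consonant (*oef*, *liedup*); -ivi when the stem ends in a voiced consonant (*koj*, *vatev*, *huiz*, *uow*).
*hafop*: final consonant = /p/, voiceless → -geb → *hafopgeb*.
The final consonant of *gekvaw* is /w/, which is voiced, so the suffix is -ivi, giving *gekvawivi*.

hafopgeb, gekvawivi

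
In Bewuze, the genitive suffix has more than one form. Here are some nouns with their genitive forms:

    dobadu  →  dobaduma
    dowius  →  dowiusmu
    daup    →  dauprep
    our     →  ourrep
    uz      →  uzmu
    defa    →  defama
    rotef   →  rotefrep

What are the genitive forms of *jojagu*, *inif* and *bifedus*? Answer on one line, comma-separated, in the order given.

Looking at the final sound of each stem: -mu when the stem ends in a sibilant (*dowius*, *uz*); -rep when the stem ends in a non-sibilant consonant (*daup*, *our*, *rotef*); -ma when the stem ends in a vowel (*dobadu*, *defa*).
*jojagu* — final sound /u/ (a vowel) → -ma → *jojaguma*.
*inif*: final sound = /f/, a non-sibilant consonant → -rep → *inifrep*.
*bifedus* — final sound /s/ (a sibilant) → -mu → *bifedusmu*.

jojaguma, inifrep, bifedusmu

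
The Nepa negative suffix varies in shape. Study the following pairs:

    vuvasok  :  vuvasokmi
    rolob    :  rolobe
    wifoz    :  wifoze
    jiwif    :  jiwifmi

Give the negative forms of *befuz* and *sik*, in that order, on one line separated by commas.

befuze, sikmi

Looking at the final consonant of each stem: -mi when the stem ends in a voiceless consonant (*vuvasok*, *jiwif*); -e when the stem ends in a voiced consonant (*rolob*, *wifoz*).
*befuz*: final consonant = /z/, voiced → -e → *befuze*.
The final consonant of *sik* is /k/, which is voiceless, so the suffix is -mi, giving *sikmi*.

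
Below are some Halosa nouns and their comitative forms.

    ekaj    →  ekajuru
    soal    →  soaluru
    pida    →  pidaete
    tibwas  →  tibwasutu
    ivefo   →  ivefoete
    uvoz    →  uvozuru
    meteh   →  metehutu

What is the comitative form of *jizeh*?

Looking at the final sound of each stem: -utu when the stem ends in a voiceless consonant (*tibwas*, *meteh*); -uru when the stem ends in a voiced consonant (*ekaj*, *soal*, *uvoz*); -ete when the stem ends in a vowel (*pida*, *ivefo*).
*jizeh* — final sound /h/ (a voiceless consonant) → -utu → *jizehutu*.

jizehutu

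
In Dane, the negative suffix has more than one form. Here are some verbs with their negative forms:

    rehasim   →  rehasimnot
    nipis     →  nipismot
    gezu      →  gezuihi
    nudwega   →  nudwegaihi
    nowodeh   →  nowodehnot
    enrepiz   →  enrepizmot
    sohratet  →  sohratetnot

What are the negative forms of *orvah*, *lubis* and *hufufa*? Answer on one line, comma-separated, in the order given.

The alternation tracks the final sound of the stem — -mot when the stem ends in a sibilant (*nipis*, *enrepiz*); -not when the stem ends in a non-sibilant consonant (*rehasim*, *nowodeh*, *sohratet*); -ihi when the stem ends in a vowel (*gezu*, *nudwega*).
*orvah*: final sound = /h/, a non-sibilant consonant → -not → *orvahnot*.
The final sound of *lubis* is /s/, which is a sibilant, so the suffix is -mot, giving *lubismot*.
The final sound of *hufufa* is /a/, which is a vowel, so the suffix is -ihi, giving *hufufaihi*.

orvahnot, lubismot, hufufaihi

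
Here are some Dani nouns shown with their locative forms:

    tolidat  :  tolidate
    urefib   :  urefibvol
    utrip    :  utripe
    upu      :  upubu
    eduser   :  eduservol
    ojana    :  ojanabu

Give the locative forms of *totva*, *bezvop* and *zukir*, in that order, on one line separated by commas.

The alternation tracks the final sound of the stem — -e when the stem ends in a voiceless consonant (*tolidat*, *utrip*); -vol when the stem ends in a voiced consonant (*urefib*, *eduser*); -bu when the stem ends in a vowel (*upu*, *ojana*).
Since the final sound of *totva* is /a/ (a vowel), it takes -bu, giving *totvabu*.
Since the final sound of *bezvop* is /p/ (a voiceless consonant), it takes -e, giving *bezvope*.
*zukir* — final sound /r/ (a voiced consonant) → -vol → *zukirvol*.

totvabu, bezvope, zukirvol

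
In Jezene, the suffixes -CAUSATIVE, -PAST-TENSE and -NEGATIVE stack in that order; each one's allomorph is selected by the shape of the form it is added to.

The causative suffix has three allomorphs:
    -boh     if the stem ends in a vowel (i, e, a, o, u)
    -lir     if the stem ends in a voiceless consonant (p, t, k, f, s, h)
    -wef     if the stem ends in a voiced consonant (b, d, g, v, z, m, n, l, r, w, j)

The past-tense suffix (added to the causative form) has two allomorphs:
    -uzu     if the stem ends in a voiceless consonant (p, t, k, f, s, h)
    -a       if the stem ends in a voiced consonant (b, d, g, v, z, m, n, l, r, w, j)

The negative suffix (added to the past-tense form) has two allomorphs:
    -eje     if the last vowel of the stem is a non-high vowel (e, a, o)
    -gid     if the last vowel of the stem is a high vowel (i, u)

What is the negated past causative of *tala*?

talabohuzugid

*tala* — final sound /a/ (a vowel) → -boh → *talaboh*.
The causative form *talaboh* — final consonant /h/ (voiceless) → -uzu → *talabohuzu*.
The past-tense form *talabohuzu* — last vowel /u/ (a high vowel) → -gid → *talabohuzugid*.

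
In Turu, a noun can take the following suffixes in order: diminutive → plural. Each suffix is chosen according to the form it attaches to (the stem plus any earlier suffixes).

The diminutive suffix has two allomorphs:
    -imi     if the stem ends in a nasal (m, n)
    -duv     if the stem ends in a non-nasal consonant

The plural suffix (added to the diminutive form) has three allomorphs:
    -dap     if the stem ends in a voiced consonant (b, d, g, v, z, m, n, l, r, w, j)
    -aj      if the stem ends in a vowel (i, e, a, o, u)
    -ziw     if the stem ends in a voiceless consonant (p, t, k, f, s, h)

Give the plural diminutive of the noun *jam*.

*jam* — final consonant /m/ (a nasal) → -imi → *jamimi*.
Since the final sound of the diminutive form *jamimi* is /i/ (a vowel), it takes -aj, giving *jamimiaj*.

jamimiaj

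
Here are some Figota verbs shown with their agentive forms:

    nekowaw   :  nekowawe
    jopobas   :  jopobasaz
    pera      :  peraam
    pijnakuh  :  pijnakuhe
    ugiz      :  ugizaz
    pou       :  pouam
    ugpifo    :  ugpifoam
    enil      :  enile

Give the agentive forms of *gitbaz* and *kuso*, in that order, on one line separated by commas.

The pattern is sibilance of the final sound: -az when the stem ends in a sibilant (*jopobas*, *ugiz*); -e when the stem ends in a non-sibilant consonant (*nekowaw*, *pijnakuh*, *enil*); -am when the stem ends in a vowel (*pera*, *pou*, *ugpifo*).
*gitbaz*: final sound = /z/, a sibilant → -az → *gitbazaz*.
*kuso*: final sound = /o/, a vowel → -am → *kusoam*.

gitbazaz, kusoam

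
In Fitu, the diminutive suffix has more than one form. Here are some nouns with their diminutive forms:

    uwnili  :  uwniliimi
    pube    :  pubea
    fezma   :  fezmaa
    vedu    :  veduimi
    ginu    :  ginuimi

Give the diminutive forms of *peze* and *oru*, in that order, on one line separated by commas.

The alternation tracks the last vowel of the stem — -imi when the last vowel of the stem is a high vowel (*uwnili*, *vedu*, *ginu*); -a when the last vowel of the stem is a non-high vowel (*pube*, *fezma*).
The last vowel of *peze* is /e/, which is a non-high vowel, so the suffix is -a, giving *pezea*.
The last vowel of *oru* is /u/, which is a high vowel, so the suffix is -imi, giving *oruimi*.

pezea, oruimi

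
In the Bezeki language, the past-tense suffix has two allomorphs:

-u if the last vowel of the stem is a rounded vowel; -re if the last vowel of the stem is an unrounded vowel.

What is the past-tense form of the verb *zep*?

*zep*: last vowel = /e/, an unrounded vowel → -re → *zepre*.

zepre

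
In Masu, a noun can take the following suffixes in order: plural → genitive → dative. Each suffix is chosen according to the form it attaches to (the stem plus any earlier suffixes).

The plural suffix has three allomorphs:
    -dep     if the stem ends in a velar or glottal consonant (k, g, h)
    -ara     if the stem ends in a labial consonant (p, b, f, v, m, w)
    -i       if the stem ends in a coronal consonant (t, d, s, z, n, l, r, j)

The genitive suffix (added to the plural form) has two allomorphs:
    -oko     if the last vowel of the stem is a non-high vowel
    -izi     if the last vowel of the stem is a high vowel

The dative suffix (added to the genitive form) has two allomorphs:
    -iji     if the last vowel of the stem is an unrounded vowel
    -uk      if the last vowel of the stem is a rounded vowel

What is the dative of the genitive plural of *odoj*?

odojiiziiji

Since the final consonant of *odoj* is /j/ (coronal), it takes -i, giving *odoji*.
Since the last vowel of the plural form *odoji* is /i/ (a high vowel), it takes -izi, giving *odojiizi*.
The last vowel of the genitive form *odojiizi* is /i/, which is an unrounded vowel, so the dative suffix is -iji, giving *odojiiziiji*.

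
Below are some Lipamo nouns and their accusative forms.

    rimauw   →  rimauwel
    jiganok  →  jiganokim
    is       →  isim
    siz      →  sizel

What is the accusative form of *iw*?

iwel

The pattern is voicing of the final consonant: -im when the stem ends in a voiceless consonant (*jiganok*, *is*); -el when the stem ends in a voiced consonant (*rimauw*, *siz*).
*iw*: final consonant = /w/, voiced → -el → *iwel*.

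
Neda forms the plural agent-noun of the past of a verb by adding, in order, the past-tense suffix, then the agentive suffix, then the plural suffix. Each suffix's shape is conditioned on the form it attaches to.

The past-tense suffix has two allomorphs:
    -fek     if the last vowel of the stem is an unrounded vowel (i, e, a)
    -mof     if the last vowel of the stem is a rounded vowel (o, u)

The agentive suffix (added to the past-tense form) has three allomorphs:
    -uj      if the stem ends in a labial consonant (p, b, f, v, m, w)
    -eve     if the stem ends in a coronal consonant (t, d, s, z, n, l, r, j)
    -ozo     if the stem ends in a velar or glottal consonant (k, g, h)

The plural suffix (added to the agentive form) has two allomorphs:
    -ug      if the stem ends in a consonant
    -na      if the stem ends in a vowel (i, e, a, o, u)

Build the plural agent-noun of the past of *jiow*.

Since the last vowel of *jiow* is /o/ (a rounded vowel), it takes -mof, giving *jiowmof*.
The past-tense form *jiowmof* — final consonant /f/ (labial) → -uj → *jiowmofuj*.
Since the final sound of the agentive form *jiowmofuj* is /j/ (a consonant), it takes -ug, giving *jiowmofujug*.

jiowmofujug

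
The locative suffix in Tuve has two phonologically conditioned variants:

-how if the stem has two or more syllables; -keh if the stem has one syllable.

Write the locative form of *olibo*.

*olibo* (3 syllables) → -how → *olibohow*.

olibohow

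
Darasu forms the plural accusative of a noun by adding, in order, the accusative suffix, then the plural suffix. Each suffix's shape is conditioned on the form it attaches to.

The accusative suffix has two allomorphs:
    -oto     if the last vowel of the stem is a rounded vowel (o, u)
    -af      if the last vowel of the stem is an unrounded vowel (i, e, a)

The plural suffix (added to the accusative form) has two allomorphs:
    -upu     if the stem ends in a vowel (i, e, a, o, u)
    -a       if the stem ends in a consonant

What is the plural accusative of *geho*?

*geho*: last vowel = /o/, a rounded vowel → -oto → *gehooto*.
The accusative form *gehooto*: final sound = /o/, a vowel → -upu → *gehootoupu*.

gehootoupu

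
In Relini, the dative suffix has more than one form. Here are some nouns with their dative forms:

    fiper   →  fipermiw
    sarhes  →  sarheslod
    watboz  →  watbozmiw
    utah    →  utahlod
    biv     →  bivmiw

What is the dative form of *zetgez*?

zetgezmiw

Looking at the final consonant of each stem: -lod when the stem ends in a voiceless consonant (*sarhes*, *utah*); -miw when the stem ends in a voiced consonant (*fiper*, *watboz*, *biv*).
*zetgez*: final consonant = /z/, voiced → -miw → *zetgezmiw*.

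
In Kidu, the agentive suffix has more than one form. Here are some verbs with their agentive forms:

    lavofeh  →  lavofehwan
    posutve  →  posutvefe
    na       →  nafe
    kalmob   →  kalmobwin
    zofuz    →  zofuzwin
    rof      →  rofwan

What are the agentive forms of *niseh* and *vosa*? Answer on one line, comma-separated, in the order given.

nisehwan, vosafe

Looking at the final sound of each stem: -wan when the stem ends in a voiceless consonant (*lavofeh*, *rof*); -win when the stem ends in a voiced consonant (*kalmob*, *zofuz*); -fe when the stem ends in a vowel (*posutve*, *na*).
*niseh*: final sound = /h/, a voiceless consonant → -wan → *nisehwan*.
*vosa*: final sound = /a/, a vowel → -fe → *vosafe*.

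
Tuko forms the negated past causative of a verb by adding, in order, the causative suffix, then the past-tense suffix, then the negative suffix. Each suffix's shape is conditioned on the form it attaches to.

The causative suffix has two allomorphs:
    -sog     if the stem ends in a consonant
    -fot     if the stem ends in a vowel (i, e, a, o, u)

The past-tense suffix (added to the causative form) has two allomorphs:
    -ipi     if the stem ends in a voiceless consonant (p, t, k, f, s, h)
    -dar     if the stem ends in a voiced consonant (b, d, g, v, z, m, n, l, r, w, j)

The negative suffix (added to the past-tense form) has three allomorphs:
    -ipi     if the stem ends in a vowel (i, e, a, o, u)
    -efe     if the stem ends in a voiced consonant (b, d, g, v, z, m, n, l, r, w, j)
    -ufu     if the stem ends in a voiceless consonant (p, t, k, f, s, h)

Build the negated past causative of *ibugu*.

ibugufotipiipi

Since the final sound of *ibugu* is /u/ (a vowel), it takes -fot, giving *ibugufot*.
Since the final consonant of the causative form *ibugufot* is /t/ (voiceless), it takes -ipi, giving *ibugufotipi*.
Since the final sound of the past-tense form *ibugufotipi* is /i/ (a vowel), it takes -ipi, giving *ibugufotipiipi*.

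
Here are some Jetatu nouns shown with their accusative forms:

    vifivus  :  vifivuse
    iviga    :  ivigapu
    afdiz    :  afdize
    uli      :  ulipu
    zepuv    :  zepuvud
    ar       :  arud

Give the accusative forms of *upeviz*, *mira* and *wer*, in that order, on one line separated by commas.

upevize, mirapu, werud

The alternation tracks the final sound of the stem — -e when the stem ends in a sibilant (*vifivus*, *afdiz*); -ud when the stem ends in a non-sibilant consonant (*zepuv*, *ar*); -pu when the stem ends in a vowel (*iviga*, *uli*).
*upeviz* — final sound /z/ (a sibilant) → -e → *upevize*.
The final sound of *mira* is /a/, which is a vowel, so the suffix is -pu, giving *mirapu*.
The final sound of *wer* is /r/, which is a non-sibilant consonant, so the suffix is -ud, giving *werud*.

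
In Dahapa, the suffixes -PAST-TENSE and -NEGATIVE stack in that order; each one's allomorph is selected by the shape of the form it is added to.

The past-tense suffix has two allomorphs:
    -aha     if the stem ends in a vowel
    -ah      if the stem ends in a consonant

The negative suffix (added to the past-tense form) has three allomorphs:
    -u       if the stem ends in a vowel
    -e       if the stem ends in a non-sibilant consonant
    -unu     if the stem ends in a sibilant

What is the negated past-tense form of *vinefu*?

vinefuahau

*vinefu*: final sound = /u/, a vowel → -aha → *vinefuaha*.
Since the final sound of the past-tense form *vinefuaha* is /a/ (a vowel), it takes -u, giving *vinefuahau*.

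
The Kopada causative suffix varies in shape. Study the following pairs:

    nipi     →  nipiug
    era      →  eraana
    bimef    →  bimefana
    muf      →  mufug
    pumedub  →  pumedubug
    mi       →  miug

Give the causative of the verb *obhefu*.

obhefuug

The suffix is conditioned by the last vowel: -ug when the last vowel of the stem is a high vowel (*nipi*, *muf*, *pumedub*, *mi*); -ana when the last vowel of the stem is a non-high vowel (*era*, *bimef*).
*obhefu* — last vowel /u/ (a high vowel) → -ug → *obhefuug*.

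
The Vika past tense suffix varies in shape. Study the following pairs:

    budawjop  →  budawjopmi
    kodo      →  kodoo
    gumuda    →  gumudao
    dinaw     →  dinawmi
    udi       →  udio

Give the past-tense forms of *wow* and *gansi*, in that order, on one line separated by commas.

wowmi, gansio

The alternation tracks the final sound of the stem — -mi when the stem ends in a consonant (*budawjop*, *dinaw*); -o when the stem ends in a vowel (*kodo*, *gumuda*, *udi*).
Since the final sound of *wow* is /w/ (a consonant), it takes -mi, giving *wowmi*.
*gansi* — final sound /i/ (a vowel) → -o → *gansio*.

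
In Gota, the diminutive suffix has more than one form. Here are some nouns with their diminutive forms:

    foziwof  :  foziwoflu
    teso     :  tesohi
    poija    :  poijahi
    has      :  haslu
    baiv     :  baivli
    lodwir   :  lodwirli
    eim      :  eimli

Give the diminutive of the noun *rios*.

rioslu

The suffix is conditioned by the final sound: -lu when the stem ends in a voiceless consonant (*foziwof*, *has*); -li when the stem ends in a voiced consonant (*baiv*, *lodwir*, *eim*); -hi when the stem ends in a vowel (*teso*, *poija*).
Since the final sound of *rios* is /s/ (a voiceless consonant), it takes -lu, giving *rioslu*.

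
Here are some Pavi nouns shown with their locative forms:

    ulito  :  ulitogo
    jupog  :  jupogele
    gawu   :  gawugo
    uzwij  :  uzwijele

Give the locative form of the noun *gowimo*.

Looking at the final sound of each stem: -ele when the stem ends in a consonant (*jupog*, *uzwij*); -go when the stem ends in a vowel (*ulito*, *gawu*).
The final sound of *gowimo* is /o/, which is a vowel, so the suffix is -go, giving *gowimogo*.

gowimogo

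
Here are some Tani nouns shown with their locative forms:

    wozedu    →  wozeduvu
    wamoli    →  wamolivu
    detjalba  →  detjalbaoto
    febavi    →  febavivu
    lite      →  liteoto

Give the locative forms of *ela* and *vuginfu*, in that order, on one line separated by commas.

elaoto, vuginfuvu

The pattern is height harmony: -vu when the last vowel of the stem is a high vowel (*wozedu*, *wamoli*, *febavi*); -oto when the last vowel of the stem is a non-high vowel (*detjalba*, *lite*).
Since the last vowel of *ela* is /a/ (a non-high vowel), it takes -oto, giving *elaoto*.
Since the last vowel of *vuginfu* is /u/ (a high vowel), it takes -vu, giving *vuginfuvu*.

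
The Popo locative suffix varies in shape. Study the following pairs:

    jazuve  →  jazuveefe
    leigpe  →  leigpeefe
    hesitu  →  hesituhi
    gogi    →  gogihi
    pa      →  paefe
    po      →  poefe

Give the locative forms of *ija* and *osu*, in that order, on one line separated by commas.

The alternation tracks the last vowel of the stem — -hi when the last vowel of the stem is a high vowel (*hesitu*, *gogi*); -efe when the last vowel of the stem is a non-high vowel (*jazuve*, *leigpe*, *pa*, *po*).
*ija*: last vowel = /a/, a non-high vowel → -efe → *ijaefe*.
Since the last vowel of *osu* is /u/ (a high vowel), it takes -hi, giving *osuhi*.

ijaefe, osuhi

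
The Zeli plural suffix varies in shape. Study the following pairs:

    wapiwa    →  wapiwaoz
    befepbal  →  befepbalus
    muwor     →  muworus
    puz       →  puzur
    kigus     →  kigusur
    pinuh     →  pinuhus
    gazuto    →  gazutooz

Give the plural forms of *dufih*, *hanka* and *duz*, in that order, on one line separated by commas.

Looking at the final sound of each stem: -ur when the stem ends in a sibilant (*puz*, *kigus*); -us when the stem ends in a non-sibilant consonant (*befepbal*, *muwor*, *pinuh*); -oz when the stem ends in a vowel (*wapiwa*, *gazuto*).
Since the final sound of *dufih* is /h/ (a non-sibilant consonant), it takes -us, giving *dufihus*.
Since the final sound of *hanka* is /a/ (a vowel), it takes -oz, giving *hankaoz*.
*duz* — final sound /z/ (a sibilant) → -ur → *duzur*.

dufihus, hankaoz, duzur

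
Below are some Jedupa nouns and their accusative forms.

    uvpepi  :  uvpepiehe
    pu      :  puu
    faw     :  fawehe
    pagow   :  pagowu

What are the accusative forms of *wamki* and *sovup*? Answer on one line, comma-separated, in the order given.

The alternation tracks the last vowel of the stem — -u when the last vowel of the stem is a rounded vowel (*pu*, *pagow*); -ehe when the last vowel of the stem is an unrounded vowel (*uvpepi*, *faw*).
*wamki*: last vowel = /i/, an unrounded vowel → -ehe → *wamkiehe*.
*sovup*: last vowel = /u/, a rounded vowel → -u → *sovupu*.

wamkiehe, sovupu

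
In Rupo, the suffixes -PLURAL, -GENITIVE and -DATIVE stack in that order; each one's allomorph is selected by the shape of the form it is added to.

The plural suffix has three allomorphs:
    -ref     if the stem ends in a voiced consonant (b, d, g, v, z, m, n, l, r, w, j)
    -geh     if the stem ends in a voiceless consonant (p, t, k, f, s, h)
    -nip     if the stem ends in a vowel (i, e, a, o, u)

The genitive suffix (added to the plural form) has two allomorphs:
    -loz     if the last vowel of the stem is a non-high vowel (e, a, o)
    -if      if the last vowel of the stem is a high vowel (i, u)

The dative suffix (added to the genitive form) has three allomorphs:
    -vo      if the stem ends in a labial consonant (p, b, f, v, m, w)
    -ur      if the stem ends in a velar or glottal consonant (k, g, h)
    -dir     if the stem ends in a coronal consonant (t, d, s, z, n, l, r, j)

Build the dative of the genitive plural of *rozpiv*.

rozpivreflozdir

*rozpiv*: final sound = /v/, a voiced consonant → -ref → *rozpivref*.
The plural form *rozpivref*: last vowel = /e/, a non-high vowel → -loz → *rozpivrefloz*.
The genitive form *rozpivrefloz* — final consonant /z/ (coronal) → -dir → *rozpivreflozdir*.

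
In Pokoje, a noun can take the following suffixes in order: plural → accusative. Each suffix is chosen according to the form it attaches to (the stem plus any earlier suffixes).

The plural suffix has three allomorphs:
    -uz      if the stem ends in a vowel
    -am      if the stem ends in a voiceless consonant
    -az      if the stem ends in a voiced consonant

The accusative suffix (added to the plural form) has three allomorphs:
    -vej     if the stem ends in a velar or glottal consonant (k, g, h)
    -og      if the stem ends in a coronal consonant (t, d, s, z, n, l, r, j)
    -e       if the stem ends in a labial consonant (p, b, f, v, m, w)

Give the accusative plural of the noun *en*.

*en*: final sound = /n/, a voiced consonant → -az → *enaz*.
The plural form *enaz*: final consonant = /z/, coronal → -og → *enazog*.

enazog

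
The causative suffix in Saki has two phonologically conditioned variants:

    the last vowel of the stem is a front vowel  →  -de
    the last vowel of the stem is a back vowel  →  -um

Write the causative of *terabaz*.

*terabaz*: last vowel = /a/, a back vowel → -um → *terabazum*.

terabazum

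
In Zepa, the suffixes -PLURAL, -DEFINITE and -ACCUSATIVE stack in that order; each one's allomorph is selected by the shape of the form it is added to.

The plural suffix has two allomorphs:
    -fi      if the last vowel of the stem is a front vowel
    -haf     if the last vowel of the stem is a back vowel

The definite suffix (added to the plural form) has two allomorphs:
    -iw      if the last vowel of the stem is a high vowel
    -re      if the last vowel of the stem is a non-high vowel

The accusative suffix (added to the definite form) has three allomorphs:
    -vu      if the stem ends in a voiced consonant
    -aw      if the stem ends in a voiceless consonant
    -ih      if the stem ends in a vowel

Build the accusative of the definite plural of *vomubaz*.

vomubazhafreih

*vomubaz* — last vowel /a/ (a back vowel) → -haf → *vomubazhaf*.
The last vowel of the plural form *vomubazhaf* is /a/, which is a non-high vowel, so the definite suffix is -re, giving *vomubazhafre*.
The final sound of the definite form *vomubazhafre* is /e/, which is a vowel, so the accusative suffix is -ih, giving *vomubazhafreih*.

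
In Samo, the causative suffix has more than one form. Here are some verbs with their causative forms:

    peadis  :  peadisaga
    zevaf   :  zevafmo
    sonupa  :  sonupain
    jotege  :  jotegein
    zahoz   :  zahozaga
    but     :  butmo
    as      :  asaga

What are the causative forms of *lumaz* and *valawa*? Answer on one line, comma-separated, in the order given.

lumazaga, valawain

The suffix is conditioned by the final sound: -aga when the stem ends in a sibilant (*peadis*, *zahoz*, *as*); -mo when the stem ends in a non-sibilant consonant (*zevaf*, *but*); -in when the stem ends in a vowel (*sonupa*, *jotege*).
*lumaz* — final sound /z/ (a sibilant) → -aga → *lumazaga*.
Since the final sound of *valawa* is /a/ (a vowel), it takes -in, giving *valawain*.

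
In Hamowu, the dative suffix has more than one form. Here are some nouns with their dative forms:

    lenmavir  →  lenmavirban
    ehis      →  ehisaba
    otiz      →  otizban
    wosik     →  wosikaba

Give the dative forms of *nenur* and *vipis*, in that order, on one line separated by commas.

The alternation tracks the final consonant of the stem — -aba when the stem ends in a voiceless consonant (*ehis*, *wosik*); -ban when the stem ends in a voiced consonant (*lenmavir*, *otiz*).
Since the final consonant of *nenur* is /r/ (voiced), it takes -ban, giving *nenurban*.
The final consonant of *vipis* is /s/, which is voiceless, so the suffix is -aba, giving *vipisaba*.

nenurban, vipisaba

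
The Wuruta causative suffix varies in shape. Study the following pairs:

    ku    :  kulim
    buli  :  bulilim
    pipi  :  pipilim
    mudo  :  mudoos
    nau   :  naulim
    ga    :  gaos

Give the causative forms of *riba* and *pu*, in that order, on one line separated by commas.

ribaos, pulim

The suffix is conditioned by the last vowel: -lim when the last vowel of the stem is a high vowel (*ku*, *buli*, *pipi*, *nau*); -os when the last vowel of the stem is a non-high vowel (*mudo*, *ga*).
The last vowel of *riba* is /a/, which is a non-high vowel, so the suffix is -os, giving *ribaos*.
The last vowel of *pu* is /u/, which is a high vowel, so the suffix is -lim, giving *pulim*.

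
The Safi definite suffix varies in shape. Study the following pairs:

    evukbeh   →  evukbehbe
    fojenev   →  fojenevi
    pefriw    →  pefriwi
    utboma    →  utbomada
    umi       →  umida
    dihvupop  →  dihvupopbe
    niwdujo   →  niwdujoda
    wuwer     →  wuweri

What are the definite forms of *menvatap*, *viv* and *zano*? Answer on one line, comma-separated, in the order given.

Looking at the final sound of each stem: -be when the stem ends in a voiceless consonant (*evukbeh*, *dihvupop*); -i when the stem ends in a voiced consonant (*fojenev*, *pefriw*, *wuwer*); -da when the stem ends in a vowel (*utboma*, *umi*, *niwdujo*).
*menvatap*: final sound = /p/, a voiceless consonant → -be → *menvatapbe*.
The final sound of *viv* is /v/, which is a voiced consonant, so the suffix is -i, giving *vivi*.
Since the final sound of *zano* is /o/ (a vowel), it takes -da, giving *zanoda*.

menvatapbe, vivi, zanoda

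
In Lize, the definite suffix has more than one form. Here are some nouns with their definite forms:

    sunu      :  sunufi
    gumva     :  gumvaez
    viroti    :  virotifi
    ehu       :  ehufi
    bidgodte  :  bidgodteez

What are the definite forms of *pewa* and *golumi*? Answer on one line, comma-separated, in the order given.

The pattern is height harmony: -fi when the last vowel of the stem is a high vowel (*sunu*, *viroti*, *ehu*); -ez when the last vowel of the stem is a non-high vowel (*gumva*, *bidgodte*).
*pewa* — last vowel /a/ (a non-high vowel) → -ez → *pewaez*.
*golumi*: last vowel = /i/, a high vowel → -fi → *golumifi*.

pewaez, golumifi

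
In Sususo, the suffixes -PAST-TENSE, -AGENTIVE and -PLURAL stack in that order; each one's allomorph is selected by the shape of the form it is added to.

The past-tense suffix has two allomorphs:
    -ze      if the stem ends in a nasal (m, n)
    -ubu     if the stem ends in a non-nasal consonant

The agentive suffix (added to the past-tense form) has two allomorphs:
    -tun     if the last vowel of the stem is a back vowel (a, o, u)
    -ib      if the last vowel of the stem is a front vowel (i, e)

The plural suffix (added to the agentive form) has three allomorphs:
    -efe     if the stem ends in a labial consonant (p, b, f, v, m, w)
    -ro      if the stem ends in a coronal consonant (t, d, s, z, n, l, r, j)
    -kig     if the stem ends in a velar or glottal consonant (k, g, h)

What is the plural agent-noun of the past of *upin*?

*upin*: final consonant = /n/, a nasal → -ze → *upinze*.
Since the last vowel of the past-tense form *upinze* is /e/ (a front vowel), it takes -ib, giving *upinzeib*.
The agentive form *upinzeib* — final consonant /b/ (labial) → -efe → *upinzeibefe*.

upinzeibefe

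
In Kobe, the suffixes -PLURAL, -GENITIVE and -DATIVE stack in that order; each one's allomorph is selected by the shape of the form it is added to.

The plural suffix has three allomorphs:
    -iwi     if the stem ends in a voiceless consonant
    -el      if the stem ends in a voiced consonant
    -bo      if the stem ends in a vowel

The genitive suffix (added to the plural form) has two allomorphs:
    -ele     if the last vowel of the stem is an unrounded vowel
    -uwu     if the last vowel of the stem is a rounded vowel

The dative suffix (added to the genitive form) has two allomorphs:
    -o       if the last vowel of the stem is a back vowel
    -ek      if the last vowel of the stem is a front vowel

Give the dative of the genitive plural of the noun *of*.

*of*: final sound = /f/, a voiceless consonant → -iwi → *ofiwi*.
The plural form *ofiwi* — last vowel /i/ (an unrounded vowel) → -ele → *ofiwiele*.
The genitive form *ofiwiele* — last vowel /e/ (a front vowel) → -ek → *ofiwieleek*.

ofiwieleek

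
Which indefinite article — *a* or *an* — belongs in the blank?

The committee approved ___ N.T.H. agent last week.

an

The indefinite article is chosen by the initial *sound* of the following word, not its spelling.
The initialism *N.T.H.* is read letter by letter; the first letter, N, is pronounced /ɛn/, which begins with a vowel sound.
So the article is *an*: The committee approved an N.T.H. agent last week.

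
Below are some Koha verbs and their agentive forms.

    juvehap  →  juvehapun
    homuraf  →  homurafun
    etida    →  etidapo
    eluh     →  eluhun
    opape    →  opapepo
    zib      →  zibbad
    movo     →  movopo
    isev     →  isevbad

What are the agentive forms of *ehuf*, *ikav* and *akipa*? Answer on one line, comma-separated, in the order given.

The alternation tracks the final sound of the stem — -un when the stem ends in a voiceless consonant (*juvehap*, *homuraf*, *eluh*); -bad when the stem ends in a voiced consonant (*zib*, *isev*); -po when the stem ends in a vowel (*etida*, *opape*, *movo*).
*ehuf* — final sound /f/ (a voiceless consonant) → -un → *ehufun*.
The final sound of *ikav* is /v/, which is a voiced consonant, so the suffix is -bad, giving *ikavbad*.
*akipa*: final sound = /a/, a vowel → -po → *akipapo*.

ehufun, ikavbad, akipapo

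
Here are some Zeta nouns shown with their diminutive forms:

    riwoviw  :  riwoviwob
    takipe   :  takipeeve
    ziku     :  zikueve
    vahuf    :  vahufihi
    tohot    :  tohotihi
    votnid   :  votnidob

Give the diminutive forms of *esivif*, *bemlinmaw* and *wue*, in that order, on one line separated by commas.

esivifihi, bemlinmawob, wueeve

The suffix is conditioned by the final sound: -ihi when the stem ends in a voiceless consonant (*vahuf*, *tohot*); -ob when the stem ends in a voiced consonant (*riwoviw*, *votnid*); -eve when the stem ends in a vowel (*takipe*, *ziku*).
*esivif* — final sound /f/ (a voiceless consonant) → -ihi → *esivifihi*.
The final sound of *bemlinmaw* is /w/, which is a voiced consonant, so the suffix is -ob, giving *bemlinmawob*.
*wue*: final sound = /e/, a vowel → -eve → *wueeve*.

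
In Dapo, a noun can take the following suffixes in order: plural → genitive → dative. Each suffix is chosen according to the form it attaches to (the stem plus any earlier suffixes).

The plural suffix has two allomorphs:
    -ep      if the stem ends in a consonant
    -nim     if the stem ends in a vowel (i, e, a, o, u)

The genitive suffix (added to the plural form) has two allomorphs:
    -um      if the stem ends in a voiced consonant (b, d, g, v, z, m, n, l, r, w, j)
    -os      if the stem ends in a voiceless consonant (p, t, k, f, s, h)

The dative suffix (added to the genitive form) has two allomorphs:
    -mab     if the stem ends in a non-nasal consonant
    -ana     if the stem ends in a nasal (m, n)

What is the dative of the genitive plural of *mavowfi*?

mavowfinimumana

*mavowfi* — final sound /i/ (a vowel) → -nim → *mavowfinim*.
The plural form *mavowfinim* — final consonant /m/ (voiced) → -um → *mavowfinimum*.
Since the final consonant of the genitive form *mavowfinimum* is /m/ (a nasal), it takes -ana, giving *mavowfinimumana*.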